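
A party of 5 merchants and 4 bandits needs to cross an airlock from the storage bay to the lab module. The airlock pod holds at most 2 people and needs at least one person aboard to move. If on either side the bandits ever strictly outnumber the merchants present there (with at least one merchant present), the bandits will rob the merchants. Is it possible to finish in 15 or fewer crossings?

Yes

Yes — this plan uses 15 crossings (≤ 15):
1. 2 bandits → the lab module.  (the storage bay: 5M 2B; the lab module: 0M 2B)
2. 1 bandit ← the storage bay.  (the storage bay: 5M 3B; the lab module: 0M 1B)
3. 2 bandits → the lab module.  (the storage bay: 5M 1B; the lab module: 0M 3B)
4. 1 bandit ← the storage bay.  (the storage bay: 5M 2B; the lab module: 0M 2B)
5. 2 merchants → the lab module.  (the storage bay: 3M 2B; the lab module: 2M 2B)
6. 1 bandit ← the storage bay.  (the storage bay: 3M 3B; the lab module: 2M 1B)
7. 1 merchant and 1 bandit → the lab module.  (the storage bay: 2M 2B; the lab module: 3M 2B)
8. 1 merchant ← the storage bay.  (the storage bay: 3M 2B; the lab module: 2M 2B)
9. 1 merchant and 1 bandit → the lab module.  (the storage bay: 2M 1B; the lab module: 3M 3B)
10. 1 bandit ← the storage bay.  (the storage bay: 2M 2B; the lab module: 3M 2B)
11. 1 merchant and 1 bandit → the lab module.  (the storage bay: 1M 1B; the lab module: 4M 3B)
12. 1 merchant ← the storage bay.  (the storage bay: 2M 1B; the lab module: 3M 3B)
13. 1 merchant and 1 bandit → the lab module.  (the storage bay: 1M 0B; the lab module: 4M 4B)
14. 1 bandit ← the storage bay.  (the storage bay: 1M 1B; the lab module: 4M 3B)
15. 1 merchant and 1 bandit → the lab module.  (the storage bay: 0M 0B; the lab module: 5M 4B)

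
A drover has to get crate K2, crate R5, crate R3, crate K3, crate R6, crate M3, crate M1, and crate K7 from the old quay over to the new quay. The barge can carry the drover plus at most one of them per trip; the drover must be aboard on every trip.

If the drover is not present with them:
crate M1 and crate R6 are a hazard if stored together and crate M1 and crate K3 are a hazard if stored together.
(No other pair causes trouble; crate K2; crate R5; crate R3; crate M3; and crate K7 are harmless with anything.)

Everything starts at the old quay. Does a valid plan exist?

Yes

1. Drover goes to the new quay with crate M1.
2. Drover goes back to the old quay alone.
3. Drover goes to the new quay with crate K2.
4. Drover goes back to the old quay alone.
5. Drover goes to the new quay with crate R5.
6. Drover goes back to the old quay alone.
7. Drover goes to the new quay with crate R3.
8. Drover goes back to the old quay alone.
9. Drover goes to the new quay with crate K3.
10. Drover goes back to the old quay with crate M1.
11. Drover goes to the new quay with crate R6.
12. Drover goes back to the old quay alone.
13. Drover goes to the new quay with crate M3.
14. Drover goes back to the old quay alone.
15. Drover goes to the new quay with crate K7.
16. Drover goes back to the old quay alone.
17. Drover goes to the new quay with crate M1.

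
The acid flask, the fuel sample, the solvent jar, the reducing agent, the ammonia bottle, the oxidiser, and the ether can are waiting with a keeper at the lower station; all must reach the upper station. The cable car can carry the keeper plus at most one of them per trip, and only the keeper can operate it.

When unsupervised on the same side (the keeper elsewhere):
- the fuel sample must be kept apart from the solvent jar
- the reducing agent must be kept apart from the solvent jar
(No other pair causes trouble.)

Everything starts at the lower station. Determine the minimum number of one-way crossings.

15

Counting alone: the keeper can take at most 1 across per trip to the upper station, so moving all 7 needs at least 7 loaded trips out, with a return between consecutive ones — at least 13 crossings.
The safety rule pushes this higher. Following every safe sequence of crossings, the most of the 7 that can be at the upper station as the cable car arrives there on crossing 13 is 6 — never all 7.
So no plan with fewer than 15 crossings exists, and this one achieves 15:
1. Keeper goes to the upper station with the solvent jar.  [the lower station: the acid flask, the ammonia bottle, the ether can, the fuel sample, the oxidiser, the reducing agent | the upper station: the solvent jar]
2. Keeper goes back to the lower station alone.  [the lower station: the acid flask, the ammonia bottle, the ether can, the fuel sample, the oxidiser, the reducing agent | the upper station: the solvent jar]
3. Keeper goes to the upper station with the acid flask.  [the lower station: the ammonia bottle, the ether can, the fuel sample, the oxidiser, the reducing agent | the upper station: the acid flask, the solvent jar]
4. Keeper goes back to the lower station alone.  [the lower station: the ammonia bottle, the ether can, the fuel sample, the oxidiser, the reducing agent | the upper station: the acid flask, the solvent jar]
5. Keeper goes to the upper station with the fuel sample.  [the lower station: the ammonia bottle, the ether can, the oxidiser, the reducing agent | the upper station: the acid flask, the fuel sample, the solvent jar]
6. Keeper goes back to the lower station with the solvent jar.  [the lower station: the ammonia bottle, the ether can, the oxidiser, the reducing agent, the solvent jar | the upper station: the acid flask, the fuel sample]
7. Keeper goes to the upper station with the reducing agent.  [the lower station: the ammonia bottle, the ether can, the oxidiser, the solvent jar | the upper station: the acid flask, the fuel sample, the reducing agent]
8. Keeper goes back to the lower station alone.  [the lower station: the ammonia bottle, the ether can, the oxidiser, the solvent jar | the upper station: the acid flask, the fuel sample, the reducing agent]
9. Keeper goes to the upper station with the ammonia bottle.  [the lower station: the ether can, the oxidiser, the solvent jar | the upper station: the acid flask, the ammonia bottle, the fuel sample, the reducing agent]
10. Keeper goes back to the lower station alone.  [the lower station: the ether can, the oxidiser, the solvent jar | the upper station: the acid flask, the ammonia bottle, the fuel sample, the reducing agent]
11. Keeper goes to the upper station with the oxidiser.  [the lower station: the ether can, the solvent jar | the upper station: the acid flask, the ammonia bottle, the fuel sample, the oxidiser, the reducing agent]
12. Keeper goes back to the lower station alone.  [the lower station: the ether can, the solvent jar | the upper station: the acid flask, the ammonia bottle, the fuel sample, the oxidiser, the reducing agent]
13. Keeper goes to the upper station with the ether can.  [the lower station: the solvent jar | the upper station: the acid flask, the ammonia bottle, the ether can, the fuel sample, the oxidiser, the reducing agent]
14. Keeper goes back to the lower station alone.  [the lower station: the solvent jar | the upper station: the acid flask, the ammonia bottle, the ether can, the fuel sample, the oxidiser, the reducing agent]
15. Keeper goes to the upper station with the solvent jar.  [the lower station: — | the upper station: the acid flask, the ammonia bottle, the ether can, the fuel sample, the oxidiser, the reducing agent, the solvent jar]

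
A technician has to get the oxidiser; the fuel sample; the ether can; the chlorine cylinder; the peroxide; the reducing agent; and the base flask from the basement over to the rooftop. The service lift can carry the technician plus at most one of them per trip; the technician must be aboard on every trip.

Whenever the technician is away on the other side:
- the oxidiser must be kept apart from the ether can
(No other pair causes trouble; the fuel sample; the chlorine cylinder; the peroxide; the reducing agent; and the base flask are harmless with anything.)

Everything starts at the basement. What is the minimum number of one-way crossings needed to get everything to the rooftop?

Counting alone: the technician can take at most 1 across per trip to the rooftop, so moving all 7 needs at least 7 loaded trips out, with a return between consecutive ones — at least 13 crossings.
The plan below uses exactly 13 crossings, so it is optimal:
1. Technician goes to the rooftop with the oxidiser.  [the basement: the base flask, the chlorine cylinder, the ether can, the fuel sample, the peroxide, the reducing agent | the rooftop: the oxidiser]
2. Technician goes back to the basement alone.  [the basement: the base flask, the chlorine cylinder, the ether can, the fuel sample, the peroxide, the reducing agent | the rooftop: the oxidiser]
3. Technician goes to the rooftop with the fuel sample.  [the basement: the base flask, the chlorine cylinder, the ether can, the peroxide, the reducing agent | the rooftop: the fuel sample, the oxidiser]
4. Technician goes back to the basement alone.  [the basement: the base flask, the chlorine cylinder, the ether can, the peroxide, the reducing agent | the rooftop: the fuel sample, the oxidiser]
5. Technician goes to the rooftop with the chlorine cylinder.  [the basement: the base flask, the ether can, the peroxide, the reducing agent | the rooftop: the chlorine cylinder, the fuel sample, the oxidiser]
6. Technician goes back to the basement alone.  [the basement: the base flask, the ether can, the peroxide, the reducing agent | the rooftop: the chlorine cylinder, the fuel sample, the oxidiser]
7. Technician goes to the rooftop with the peroxide.  [the basement: the base flask, the ether can, the reducing agent | the rooftop: the chlorine cylinder, the fuel sample, the oxidiser, the peroxide]
8. Technician goes back to the basement alone.  [the basement: the base flask, the ether can, the reducing agent | the rooftop: the chlorine cylinder, the fuel sample, the oxidiser, the peroxide]
9. Technician goes to the rooftop with the reducing agent.  [the basement: the base flask, the ether can | the rooftop: the chlorine cylinder, the fuel sample, the oxidiser, the peroxide, the reducing agent]
10. Technician goes back to the basement alone.  [the basement: the base flask, the ether can | the rooftop: the chlorine cylinder, the fuel sample, the oxidiser, the peroxide, the reducing agent]
11. Technician goes to the rooftop with the base flask.  [the basement: the ether can | the rooftop: the base flask, the chlorine cylinder, the fuel sample, the oxidiser, the peroxide, the reducing agent]
12. Technician goes back to the basement alone.  [the basement: the ether can | the rooftop: the base flask, the chlorine cylinder, the fuel sample, the oxidiser, the peroxide, the reducing agent]
13. Technician goes to the rooftop with the ether can.  [the basement: — | the rooftop: the base flask, the chlorine cylinder, the ether can, the fuel sample, the oxidiser, the peroxide, the reducing agent]

13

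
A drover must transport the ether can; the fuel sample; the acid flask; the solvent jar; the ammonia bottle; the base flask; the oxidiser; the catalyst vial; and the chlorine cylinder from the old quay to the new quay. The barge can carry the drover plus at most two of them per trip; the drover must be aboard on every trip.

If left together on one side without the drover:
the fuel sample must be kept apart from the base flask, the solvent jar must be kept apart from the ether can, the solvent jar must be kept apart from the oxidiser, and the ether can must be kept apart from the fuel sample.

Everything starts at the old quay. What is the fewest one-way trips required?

11

Counting alone: the drover can take at most 2 across per trip to the new quay, so moving all 9 needs at least 5 loaded trips out, with a return between consecutive ones — at least 9 crossings.
The safety rule pushes this higher. Following every safe sequence of crossings, the most of the 9 that can be at the new quay as the barge arrives there on crossing 9 is 8 — never all 9.
So no plan with fewer than 11 crossings exists, and this one achieves 11:
1. Drover goes to the new quay with the fuel sample and the solvent jar.  [the old quay: the acid flask, the ammonia bottle, the base flask, the catalyst vial, the chlorine cylinder, the ether can, the oxidiser | the new quay: the fuel sample, the solvent jar]
2. Drover goes back to the old quay alone.  [the old quay: the acid flask, the ammonia bottle, the base flask, the catalyst vial, the chlorine cylinder, the ether can, the oxidiser | the new quay: the fuel sample, the solvent jar]
3. Drover goes to the new quay with the ether can.  [the old quay: the acid flask, the ammonia bottle, the base flask, the catalyst vial, the chlorine cylinder, the oxidiser | the new quay: the ether can, the fuel sample, the solvent jar]
4. Drover goes back to the old quay with the fuel sample and the solvent jar.  [the old quay: the acid flask, the ammonia bottle, the base flask, the catalyst vial, the chlorine cylinder, the fuel sample, the oxidiser, the solvent jar | the new quay: the ether can]
5. Drover goes to the new quay with the base flask and the oxidiser.  [the old quay: the acid flask, the ammonia bottle, the catalyst vial, the chlorine cylinder, the fuel sample, the solvent jar | the new quay: the base flask, the ether can, the oxidiser]
6. Drover goes back to the old quay alone.  [the old quay: the acid flask, the ammonia bottle, the catalyst vial, the chlorine cylinder, the fuel sample, the solvent jar | the new quay: the base flask, the ether can, the oxidiser]
7. Drover goes to the new quay with the acid flask and the ammonia bottle.  [the old quay: the catalyst vial, the chlorine cylinder, the fuel sample, the solvent jar | the new quay: the acid flask, the ammonia bottle, the base flask, the ether can, the oxidiser]
8. Drover goes back to the old quay alone.  [the old quay: the catalyst vial, the chlorine cylinder, the fuel sample, the solvent jar | the new quay: the acid flask, the ammonia bottle, the base flask, the ether can, the oxidiser]
9. Drover goes to the new quay with the catalyst vial and the chlorine cylinder.  [the old quay: the fuel sample, the solvent jar | the new quay: the acid flask, the ammonia bottle, the base flask, the catalyst vial, the chlorine cylinder, the ether can, the oxidiser]
10. Drover goes back to the old quay alone.  [the old quay: the fuel sample, the solvent jar | the new quay: the acid flask, the ammonia bottle, the base flask, the catalyst vial, the chlorine cylinder, the ether can, the oxidiser]
11. Drover goes to the new quay with the fuel sample and the solvent jar.  [the old quay: — | the new quay: the acid flask, the ammonia bottle, the base flask, the catalyst vial, the chlorine cylinder, the ether can, the fuel sample, the oxidiser, the solvent jar]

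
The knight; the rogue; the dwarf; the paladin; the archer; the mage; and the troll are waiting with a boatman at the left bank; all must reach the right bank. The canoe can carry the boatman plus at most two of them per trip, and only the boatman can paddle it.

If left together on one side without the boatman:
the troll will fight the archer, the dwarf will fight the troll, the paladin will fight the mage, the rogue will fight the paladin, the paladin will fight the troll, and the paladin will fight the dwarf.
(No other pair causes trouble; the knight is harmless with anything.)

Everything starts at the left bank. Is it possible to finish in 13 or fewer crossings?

Yes — this plan uses 11 crossings (≤ 13):
1. Boatman goes to the right bank with the paladin and the troll.  [the left bank: the archer, the dwarf, the knight, the mage, the rogue | the right bank: the paladin, the troll]
2. Boatman goes back to the left bank with the paladin.  [the left bank: the archer, the dwarf, the knight, the mage, the paladin, the rogue | the right bank: the troll]
3. Boatman goes to the right bank with the knight and the paladin.  [the left bank: the archer, the dwarf, the mage, the rogue | the right bank: the knight, the paladin, the troll]
4. Boatman goes back to the left bank with the paladin.  [the left bank: the archer, the dwarf, the mage, the paladin, the rogue | the right bank: the knight, the troll]
5. Boatman goes to the right bank with the paladin and the rogue.  [the left bank: the archer, the dwarf, the mage | the right bank: the knight, the paladin, the rogue, the troll]
6. Boatman goes back to the left bank with the paladin.  [the left bank: the archer, the dwarf, the mage, the paladin | the right bank: the knight, the rogue, the troll]
7. Boatman goes to the right bank with the dwarf and the mage.  [the left bank: the archer, the paladin | the right bank: the dwarf, the knight, the mage, the rogue, the troll]
8. Boatman goes back to the left bank with the dwarf.  [the left bank: the archer, the dwarf, the paladin | the right bank: the knight, the mage, the rogue, the troll]
9. Boatman goes to the right bank with the archer and the dwarf.  [the left bank: the paladin | the right bank: the archer, the dwarf, the knight, the mage, the rogue, the troll]
10. Boatman goes back to the left bank with the troll.  [the left bank: the paladin, the troll | the right bank: the archer, the dwarf, the knight, the mage, the rogue]
11. Boatman goes to the right bank with the paladin and the troll.  [the left bank: — | the right bank: the archer, the dwarf, the knight, the mage, the paladin, the rogue, the troll]

Yes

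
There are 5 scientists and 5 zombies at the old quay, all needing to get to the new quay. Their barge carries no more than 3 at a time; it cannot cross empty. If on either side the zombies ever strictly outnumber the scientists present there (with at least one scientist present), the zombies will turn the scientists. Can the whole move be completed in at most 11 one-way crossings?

Yes — this plan uses 11 crossings (≤ 11):
1. 2 zombies → the new quay.  (the old quay: 5S 3Z; the new quay: 0S 2Z)
2. 1 zombie ← the old quay.  (the old quay: 5S 4Z; the new quay: 0S 1Z)
3. 3 zombies → the new quay.  (the old quay: 5S 1Z; the new quay: 0S 4Z)
4. 1 zombie ← the old quay.  (the old quay: 5S 2Z; the new quay: 0S 3Z)
5. 3 scientists → the new quay.  (the old quay: 2S 2Z; the new quay: 3S 3Z)
6. 1 scientist and 1 zombie ← the old quay.  (the old quay: 3S 3Z; the new quay: 2S 2Z)
7. 3 scientists → the new quay.  (the old quay: 0S 3Z; the new quay: 5S 2Z)
8. 1 zombie ← the old quay.  (the old quay: 0S 4Z; the new quay: 5S 1Z)
9. 2 zombies → the new quay.  (the old quay: 0S 2Z; the new quay: 5S 3Z)
10. 1 zombie ← the old quay.  (the old quay: 0S 3Z; the new quay: 5S 2Z)
11. 3 zombies → the new quay.  (the old quay: 0S 0Z; the new quay: 5S 5Z)

Yes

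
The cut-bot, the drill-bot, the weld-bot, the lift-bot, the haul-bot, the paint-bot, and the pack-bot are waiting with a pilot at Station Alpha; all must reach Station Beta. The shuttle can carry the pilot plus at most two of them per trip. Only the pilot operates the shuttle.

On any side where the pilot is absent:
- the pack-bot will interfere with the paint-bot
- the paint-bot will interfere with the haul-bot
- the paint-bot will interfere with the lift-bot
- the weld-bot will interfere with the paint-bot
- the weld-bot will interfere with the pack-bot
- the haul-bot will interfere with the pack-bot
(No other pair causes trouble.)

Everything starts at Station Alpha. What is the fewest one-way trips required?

11

Counting alone: the pilot can take at most 2 across per trip to Station Beta, so moving all 7 needs at least 4 loaded trips out, with a return between consecutive ones — at least 7 crossings.
The safety rule pushes this higher. Following every safe sequence of crossings, the most of the 7 that can be at Station Beta as the shuttle arrives there on crossings 7, 9 is 5, 6 respectively — never all 7.
So no plan with fewer than 11 crossings exists, and this one achieves 11:
1. Pilot goes to Station Beta with the pack-bot and the paint-bot.  [Station Alpha: the cut-bot, the drill-bot, the haul-bot, the lift-bot, the weld-bot | Station Beta: the pack-bot, the paint-bot]
2. Pilot goes back to Station Alpha with the paint-bot.  [Station Alpha: the cut-bot, the drill-bot, the haul-bot, the lift-bot, the paint-bot, the weld-bot | Station Beta: the pack-bot]
3. Pilot goes to Station Beta with the cut-bot and the paint-bot.  [Station Alpha: the drill-bot, the haul-bot, the lift-bot, the weld-bot | Station Beta: the cut-bot, the pack-bot, the paint-bot]
4. Pilot goes back to Station Alpha with the paint-bot.  [Station Alpha: the drill-bot, the haul-bot, the lift-bot, the paint-bot, the weld-bot | Station Beta: the cut-bot, the pack-bot]
5. Pilot goes to Station Beta with the drill-bot and the paint-bot.  [Station Alpha: the haul-bot, the lift-bot, the weld-bot | Station Beta: the cut-bot, the drill-bot, the pack-bot, the paint-bot]
6. Pilot goes back to Station Alpha with the paint-bot.  [Station Alpha: the haul-bot, the lift-bot, the paint-bot, the weld-bot | Station Beta: the cut-bot, the drill-bot, the pack-bot]
7. Pilot goes to Station Beta with the lift-bot and the paint-bot.  [Station Alpha: the haul-bot, the weld-bot | Station Beta: the cut-bot, the drill-bot, the lift-bot, the pack-bot, the paint-bot]
8. Pilot goes back to Station Alpha with the paint-bot.  [Station Alpha: the haul-bot, the paint-bot, the weld-bot | Station Beta: the cut-bot, the drill-bot, the lift-bot, the pack-bot]
9. Pilot goes to Station Beta with the haul-bot and the weld-bot.  [Station Alpha: the paint-bot | Station Beta: the cut-bot, the drill-bot, the haul-bot, the lift-bot, the pack-bot, the weld-bot]
10. Pilot goes back to Station Alpha with the pack-bot.  [Station Alpha: the pack-bot, the paint-bot | Station Beta: the cut-bot, the drill-bot, the haul-bot, the lift-bot, the weld-bot]
11. Pilot goes to Station Beta with the pack-bot and the paint-bot.  [Station Alpha: — | Station Beta: the cut-bot, the drill-bot, the haul-bot, the lift-bot, the pack-bot, the paint-bot, the weld-bot]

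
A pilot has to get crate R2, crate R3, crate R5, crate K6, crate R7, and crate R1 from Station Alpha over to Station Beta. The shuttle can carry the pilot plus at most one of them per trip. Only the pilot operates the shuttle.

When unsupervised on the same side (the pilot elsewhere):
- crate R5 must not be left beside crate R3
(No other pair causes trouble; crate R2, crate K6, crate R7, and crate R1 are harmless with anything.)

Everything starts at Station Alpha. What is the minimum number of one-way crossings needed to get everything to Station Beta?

11

Counting alone: the pilot can take at most 1 across per trip to Station Beta, so moving all 6 needs at least 6 loaded trips out, with a return between consecutive ones — at least 11 crossings.
The plan below uses exactly 11 crossings, so it is optimal:
1. Pilot goes to Station Beta with crate R3.
2. Pilot goes back to Station Alpha alone.
3. Pilot goes to Station Beta with crate R2.
4. Pilot goes back to Station Alpha alone.
5. Pilot goes to Station Beta with crate K6.
6. Pilot goes back to Station Alpha alone.
7. Pilot goes to Station Beta with crate R7.
8. Pilot goes back to Station Alpha alone.
9. Pilot goes to Station Beta with crate R1.
10. Pilot goes back to Station Alpha alone.
11. Pilot goes to Station Beta with crate R5.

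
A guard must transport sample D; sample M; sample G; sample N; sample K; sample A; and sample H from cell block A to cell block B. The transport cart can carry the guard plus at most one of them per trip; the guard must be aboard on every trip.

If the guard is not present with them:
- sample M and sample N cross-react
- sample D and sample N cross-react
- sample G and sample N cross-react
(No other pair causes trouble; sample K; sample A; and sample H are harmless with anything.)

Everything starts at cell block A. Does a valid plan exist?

No

Following every safe sequence of crossings from the start, the most of the 7 that can be at cell block B as the transport cart arrives there on crossings 1, 3, 5, 7, 9 is 1, 2, 3, 4, 5 respectively; the best ever achieved is 5 of 7.
From crossing 11 on, no configuration arises that was not already reachable earlier: only 72 distinct safe configurations (who is on which side, and where the transport cart is) can ever be reached, none of them has everyone across, and every continuation just revisits them. So no valid plan exists.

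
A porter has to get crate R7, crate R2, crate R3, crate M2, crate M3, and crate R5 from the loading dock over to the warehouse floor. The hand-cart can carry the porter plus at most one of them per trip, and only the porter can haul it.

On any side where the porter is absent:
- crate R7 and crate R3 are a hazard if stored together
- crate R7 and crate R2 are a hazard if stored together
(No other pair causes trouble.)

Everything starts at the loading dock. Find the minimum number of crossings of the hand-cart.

Counting alone: the porter can take at most 1 across per trip to the warehouse floor, so moving all 6 needs at least 6 loaded trips out, with a return between consecutive ones — at least 11 crossings.
The safety rule pushes this higher. Following every safe sequence of crossings, the most of the 6 that can be at the warehouse floor as the hand-cart arrives there on crossing 11 is 5 — never all 6.
So no plan with fewer than 13 crossings exists, and this one achieves 13:
1. Porter goes to the warehouse floor with crate R7.
2. Porter goes back to the loading dock alone.
3. Porter goes to the warehouse floor with crate R2.
4. Porter goes back to the loading dock with crate R7.
5. Porter goes to the warehouse floor with crate R3.
6. Porter goes back to the loading dock alone.
7. Porter goes to the warehouse floor with crate M2.
8. Porter goes back to the loading dock alone.
9. Porter goes to the warehouse floor with crate M3.
10. Porter goes back to the loading dock alone.
11. Porter goes to the warehouse floor with crate R5.
12. Porter goes back to the loading dock alone.
13. Porter goes to the warehouse floor with crate R7.

13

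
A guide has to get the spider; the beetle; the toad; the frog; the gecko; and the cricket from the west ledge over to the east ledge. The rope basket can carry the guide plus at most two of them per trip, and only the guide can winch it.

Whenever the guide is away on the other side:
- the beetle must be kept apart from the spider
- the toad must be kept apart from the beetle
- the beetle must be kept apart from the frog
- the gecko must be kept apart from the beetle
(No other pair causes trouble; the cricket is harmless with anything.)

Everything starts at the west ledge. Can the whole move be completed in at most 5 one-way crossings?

Counting alone: the guide can take at most 2 across per trip to the east ledge, so moving all 6 needs at least 3 loaded trips out, with a return between consecutive ones — at least 5 crossings.
The safety rule pushes this higher. Following every safe sequence of crossings, the most of the 6 that can be at the east ledge as the rope basket arrives there on crossing 5 is 5 — never all 6.
So the move cannot be finished within 5 crossings. (The shortest complete plan takes 7:)
1. Guide goes to the east ledge with the beetle.
2. Guide goes back to the west ledge alone.
3. Guide goes to the east ledge with the spider and the toad.
4. Guide goes back to the west ledge with the beetle.
5. Guide goes to the east ledge with the frog and the gecko.
6. Guide goes back to the west ledge alone.
7. Guide goes to the east ledge with the beetle and the cricket.

No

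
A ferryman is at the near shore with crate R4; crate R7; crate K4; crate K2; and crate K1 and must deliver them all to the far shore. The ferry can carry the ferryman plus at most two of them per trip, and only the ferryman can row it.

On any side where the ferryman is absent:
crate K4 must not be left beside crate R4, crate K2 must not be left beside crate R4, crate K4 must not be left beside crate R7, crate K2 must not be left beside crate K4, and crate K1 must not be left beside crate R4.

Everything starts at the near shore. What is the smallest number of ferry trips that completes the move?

Counting alone: the ferryman can take at most 2 across per trip to the far shore, so moving all 5 needs at least 3 loaded trips out, with a return between consecutive ones — at least 5 crossings.
The safety rule pushes this higher. Following every safe sequence of crossings, the most of the 5 that can be at the far shore as the ferry arrives there on crossing 5 is 4 — never all 5.
So no plan with fewer than 7 crossings exists, and this one achieves 7:
1. Ferryman goes to the far shore with crate K4 and crate R4.  [the near shore: crate K1, crate K2, crate R7 | the far shore: crate K4, crate R4]
2. Ferryman goes back to the near shore with crate R4.  [the near shore: crate K1, crate K2, crate R4, crate R7 | the far shore: crate K4]
3. Ferryman goes to the far shore with crate R4 and crate R7.  [the near shore: crate K1, crate K2 | the far shore: crate K4, crate R4, crate R7]
4. Ferryman goes back to the near shore with crate K4.  [the near shore: crate K1, crate K2, crate K4 | the far shore: crate R4, crate R7]
5. Ferryman goes to the far shore with crate K1 and crate K2.  [the near shore: crate K4 | the far shore: crate K1, crate K2, crate R4, crate R7]
6. Ferryman goes back to the near shore with crate R4.  [the near shore: crate K4, crate R4 | the far shore: crate K1, crate K2, crate R7]
7. Ferryman goes to the far shore with crate K4 and crate R4.  [the near shore: — | the far shore: crate K1, crate K2, crate K4, crate R4, crate R7]

7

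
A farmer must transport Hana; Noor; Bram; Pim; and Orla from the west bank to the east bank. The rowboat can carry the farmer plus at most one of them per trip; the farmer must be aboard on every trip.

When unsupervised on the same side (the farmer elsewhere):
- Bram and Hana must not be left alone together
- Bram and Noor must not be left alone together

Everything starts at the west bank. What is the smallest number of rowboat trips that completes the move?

Counting alone: the farmer can take at most 1 across per trip to the east bank, so moving all 5 needs at least 5 loaded trips out, with a return between consecutive ones — at least 9 crossings.
The safety rule pushes this higher. Following every safe sequence of crossings, the most of the 5 that can be at the east bank as the rowboat arrives there on crossing 9 is 4 — never all 5.
So no plan with fewer than 11 crossings exists, and this one achieves 11:
1. Farmer goes to the east bank with Bram.
2. Farmer goes back to the west bank alone.
3. Farmer goes to the east bank with Hana.
4. Farmer goes back to the west bank with Bram.
5. Farmer goes to the east bank with Noor.
6. Farmer goes back to the west bank alone.
7. Farmer goes to the east bank with Pim.
8. Farmer goes back to the west bank alone.
9. Farmer goes to the east bank with Orla.
10. Farmer goes back to the west bank alone.
11. Farmer goes to the east bank with Bram.

11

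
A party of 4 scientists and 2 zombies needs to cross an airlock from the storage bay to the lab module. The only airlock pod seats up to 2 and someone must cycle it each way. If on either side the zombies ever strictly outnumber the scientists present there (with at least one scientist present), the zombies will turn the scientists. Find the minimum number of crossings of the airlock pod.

9

Counting alone: each trip to the lab module takes at most 2 across and each return brings at least 1 back, so after t trips out (and t−1 returns) at most 2t − (t−1) of the 6 are across; that first reaches 6 at t = 5, so at least 9 crossings are needed.
The plan below uses exactly 9 crossings, so it is optimal:
1. 2 zombies → the lab module.  (the storage bay: 4S 0Z; the lab module: 0S 2Z)
2. 1 zombie ← the storage bay.  (the storage bay: 4S 1Z; the lab module: 0S 1Z)
3. 2 scientists → the lab module.  (the storage bay: 2S 1Z; the lab module: 2S 1Z)
4. 1 zombie ← the storage bay.  (the storage bay: 2S 2Z; the lab module: 2S 0Z)
5. 2 zombies → the lab module.  (the storage bay: 2S 0Z; the lab module: 2S 2Z)
6. 1 zombie ← the storage bay.  (the storage bay: 2S 1Z; the lab module: 2S 1Z)
7. 1 scientist and 1 zombie → the lab module.  (the storage bay: 1S 0Z; the lab module: 3S 2Z)
8. 1 zombie ← the storage bay.  (the storage bay: 1S 1Z; the lab module: 3S 1Z)
9. 1 scientist and 1 zombie → the lab module.  (the storage bay: 0S 0Z; the lab module: 4S 2Z)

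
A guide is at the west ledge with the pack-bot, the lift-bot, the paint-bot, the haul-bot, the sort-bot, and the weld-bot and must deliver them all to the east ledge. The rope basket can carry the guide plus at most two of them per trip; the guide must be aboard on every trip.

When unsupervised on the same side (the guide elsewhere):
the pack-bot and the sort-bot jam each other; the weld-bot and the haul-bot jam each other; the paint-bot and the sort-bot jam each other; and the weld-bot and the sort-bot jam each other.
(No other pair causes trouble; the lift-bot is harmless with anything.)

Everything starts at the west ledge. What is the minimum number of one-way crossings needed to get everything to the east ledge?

7

Counting alone: the guide can take at most 2 across per trip to the east ledge, so moving all 6 needs at least 3 loaded trips out, with a return between consecutive ones — at least 5 crossings.
The safety rule pushes this higher. Following every safe sequence of crossings, the most of the 6 that can be at the east ledge as the rope basket arrives there on crossing 5 is 5 — never all 6.
So no plan with fewer than 7 crossings exists, and this one achieves 7:
1. Guide goes to the east ledge with the haul-bot and the sort-bot.  [the west ledge: the lift-bot, the pack-bot, the paint-bot, the weld-bot | the east ledge: the haul-bot, the sort-bot]
2. Guide goes back to the west ledge alone.  [the west ledge: the lift-bot, the pack-bot, the paint-bot, the weld-bot | the east ledge: the haul-bot, the sort-bot]
3. Guide goes to the east ledge with the lift-bot.  [the west ledge: the pack-bot, the paint-bot, the weld-bot | the east ledge: the haul-bot, the lift-bot, the sort-bot]
4. Guide goes back to the west ledge alone.  [the west ledge: the pack-bot, the paint-bot, the weld-bot | the east ledge: the haul-bot, the lift-bot, the sort-bot]
5. Guide goes to the east ledge with the pack-bot and the paint-bot.  [the west ledge: the weld-bot | the east ledge: the haul-bot, the lift-bot, the pack-bot, the paint-bot, the sort-bot]
6. Guide goes back to the west ledge with the sort-bot.  [the west ledge: the sort-bot, the weld-bot | the east ledge: the haul-bot, the lift-bot, the pack-bot, the paint-bot]
7. Guide goes to the east ledge with the sort-bot and the weld-bot.  [the west ledge: — | the east ledge: the haul-bot, the lift-bot, the pack-bot, the paint-bot, the sort-bot, the weld-bot]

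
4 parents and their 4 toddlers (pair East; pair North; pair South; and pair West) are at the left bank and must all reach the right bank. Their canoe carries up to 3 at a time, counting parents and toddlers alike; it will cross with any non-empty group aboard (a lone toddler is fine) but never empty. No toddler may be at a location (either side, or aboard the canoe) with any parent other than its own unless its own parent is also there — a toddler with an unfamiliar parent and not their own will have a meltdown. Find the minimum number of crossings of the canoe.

9

Counting alone: each trip to the right bank takes at most 3 across and each return brings at least 1 back, so after t trips out (and t−1 returns) at most 3t − (t−1) of the 8 are across; that first reaches 8 at t = 4, so at least 7 crossings are needed.
The safety rule pushes this higher. Following every safe sequence of crossings, the most of the 8 that can be at the right bank as the canoe arrives there on crossing 7 is 7 — never all 8.
So no plan with fewer than 9 crossings exists, and this one achieves 9:
1. parent East and toddler East cross → the right bank.
2. parent East crosses ← the left bank.
3. parent East, parent North, and toddler North cross → the right bank.
4. parent East and toddler East cross ← the left bank.
5. parent East, parent South, and parent West cross → the right bank.
6. toddler North crosses ← the left bank.
7. toddler East and toddler North cross → the right bank.
8. toddler East crosses ← the left bank.
9. toddler East, toddler South, and toddler West cross → the right bank.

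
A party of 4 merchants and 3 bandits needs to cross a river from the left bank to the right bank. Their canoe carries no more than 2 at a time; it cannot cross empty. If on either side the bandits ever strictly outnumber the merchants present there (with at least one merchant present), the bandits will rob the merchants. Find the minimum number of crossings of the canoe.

11

Counting alone: each trip to the right bank takes at most 2 across and each return brings at least 1 back, so after t trips out (and t−1 returns) at most 2t − (t−1) of the 7 are across; that first reaches 7 at t = 6, so at least 11 crossings are needed.
The plan below uses exactly 11 crossings, so it is optimal:
1. 2 bandits → the right bank.  (the left bank: 4M 1B; the right bank: 0M 2B)
2. 1 bandit ← the left bank.  (the left bank: 4M 2B; the right bank: 0M 1B)
3. 2 bandits → the right bank.  (the left bank: 4M 0B; the right bank: 0M 3B)
4. 1 bandit ← the left bank.  (the left bank: 4M 1B; the right bank: 0M 2B)
5. 2 merchants → the right bank.  (the left bank: 2M 1B; the right bank: 2M 2B)
6. 1 bandit ← the left bank.  (the left bank: 2M 2B; the right bank: 2M 1B)
7. 1 merchant and 1 bandit → the right bank.  (the left bank: 1M 1B; the right bank: 3M 2B)
8. 1 merchant ← the left bank.  (the left bank: 2M 1B; the right bank: 2M 2B)
9. 1 merchant and 1 bandit → the right bank.  (the left bank: 1M 0B; the right bank: 3M 3B)
10. 1 bandit ← the left bank.  (the left bank: 1M 1B; the right bank: 3M 2B)
11. 1 merchant and 1 bandit → the right bank.  (the left bank: 0M 0B; the right bank: 4M 3B)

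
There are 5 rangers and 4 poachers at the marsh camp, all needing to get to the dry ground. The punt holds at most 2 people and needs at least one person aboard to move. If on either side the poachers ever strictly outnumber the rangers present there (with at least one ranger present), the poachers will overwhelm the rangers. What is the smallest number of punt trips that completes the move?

15

Counting alone: each trip to the dry ground takes at most 2 across and each return brings at least 1 back, so after t trips out (and t−1 returns) at most 2t − (t−1) of the 9 are across; that first reaches 9 at t = 8, so at least 15 crossings are needed.
The plan below uses exactly 15 crossings, so it is optimal:
1. 2 poachers → the dry ground.  (the marsh camp: 5R 2P; the dry ground: 0R 2P)
2. 1 poacher ← the marsh camp.  (the marsh camp: 5R 3P; the dry ground: 0R 1P)
3. 2 poachers → the dry ground.  (the marsh camp: 5R 1P; the dry ground: 0R 3P)
4. 1 poacher ← the marsh camp.  (the marsh camp: 5R 2P; the dry ground: 0R 2P)
5. 2 rangers → the dry ground.  (the marsh camp: 3R 2P; the dry ground: 2R 2P)
6. 1 poacher ← the marsh camp.  (the marsh camp: 3R 3P; the dry ground: 2R 1P)
7. 1 ranger and 1 poacher → the dry ground.  (the marsh camp: 2R 2P; the dry ground: 3R 2P)
8. 1 ranger ← the marsh camp.  (the marsh camp: 3R 2P; the dry ground: 2R 2P)
9. 1 ranger and 1 poacher → the dry ground.  (the marsh camp: 2R 1P; the dry ground: 3R 3P)
10. 1 poacher ← the marsh camp.  (the marsh camp: 2R 2P; the dry ground: 3R 2P)
11. 1 ranger and 1 poacher → the dry ground.  (the marsh camp: 1R 1P; the dry ground: 4R 3P)
12. 1 ranger ← the marsh camp.  (the marsh camp: 2R 1P; the dry ground: 3R 3P)
13. 1 ranger and 1 poacher → the dry ground.  (the marsh camp: 1R 0P; the dry ground: 4R 4P)
14. 1 poacher ← the marsh camp.  (the marsh camp: 1R 1P; the dry ground: 4R 3P)
15. 1 ranger and 1 poacher → the dry ground.  (the marsh camp: 0R 0P; the dry ground: 5R 4P)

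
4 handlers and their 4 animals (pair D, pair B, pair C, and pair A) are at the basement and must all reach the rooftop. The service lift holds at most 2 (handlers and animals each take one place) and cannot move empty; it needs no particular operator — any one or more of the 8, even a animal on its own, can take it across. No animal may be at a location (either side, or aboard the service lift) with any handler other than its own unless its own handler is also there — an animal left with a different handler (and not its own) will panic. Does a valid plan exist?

Following every safe sequence of crossings from the start, the most of the 8 that can be at the rooftop as the service lift arrives there on crossings 1, 3, 5 is 2, 3, 4 respectively; the best ever achieved is 4 of 8.
From crossing 7 on, no configuration arises that was not already reachable earlier: only 44 distinct safe configurations (who is on which side, and where the service lift is) can ever be reached, none of them has everyone across, and every continuation just revisits them. So no valid plan exists.

No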